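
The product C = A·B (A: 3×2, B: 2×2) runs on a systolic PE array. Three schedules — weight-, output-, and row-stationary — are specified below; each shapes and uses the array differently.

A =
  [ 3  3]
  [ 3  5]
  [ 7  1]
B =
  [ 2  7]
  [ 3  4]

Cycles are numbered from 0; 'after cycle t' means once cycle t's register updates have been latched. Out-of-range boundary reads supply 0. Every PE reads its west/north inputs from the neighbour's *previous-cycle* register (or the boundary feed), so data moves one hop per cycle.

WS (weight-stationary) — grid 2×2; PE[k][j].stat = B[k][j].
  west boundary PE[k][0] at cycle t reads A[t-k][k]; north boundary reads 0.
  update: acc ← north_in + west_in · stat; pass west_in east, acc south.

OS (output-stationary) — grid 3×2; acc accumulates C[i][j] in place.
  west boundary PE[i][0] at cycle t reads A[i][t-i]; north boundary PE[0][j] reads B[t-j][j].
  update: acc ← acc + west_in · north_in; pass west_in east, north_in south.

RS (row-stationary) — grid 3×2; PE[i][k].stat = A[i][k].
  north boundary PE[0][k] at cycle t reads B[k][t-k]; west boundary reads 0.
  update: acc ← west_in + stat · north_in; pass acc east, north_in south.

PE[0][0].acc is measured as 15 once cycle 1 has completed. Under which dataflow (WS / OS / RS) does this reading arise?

Under WS (2×2), PE[0][0]:
  after 0 — PE[0][0] acc=6, pass-E 3, pass-S 6
  after 1 — PE[0][0] acc=6, pass-E 3, pass-S 6
Under OS (3×2), PE[0][0]:
  after 0 — PE[0][0] acc=6, pass-E 3, pass-S 2
  after 1 — PE[0][0] acc=15, pass-E 3, pass-S 3
Under RS (3×2), PE[0][0]:
  after 0 — PE[0][0] acc=6, pass-E 6, pass-S 2
  after 1 — PE[0][0] acc=21, pass-E 21, pass-S 7

dataflow = OS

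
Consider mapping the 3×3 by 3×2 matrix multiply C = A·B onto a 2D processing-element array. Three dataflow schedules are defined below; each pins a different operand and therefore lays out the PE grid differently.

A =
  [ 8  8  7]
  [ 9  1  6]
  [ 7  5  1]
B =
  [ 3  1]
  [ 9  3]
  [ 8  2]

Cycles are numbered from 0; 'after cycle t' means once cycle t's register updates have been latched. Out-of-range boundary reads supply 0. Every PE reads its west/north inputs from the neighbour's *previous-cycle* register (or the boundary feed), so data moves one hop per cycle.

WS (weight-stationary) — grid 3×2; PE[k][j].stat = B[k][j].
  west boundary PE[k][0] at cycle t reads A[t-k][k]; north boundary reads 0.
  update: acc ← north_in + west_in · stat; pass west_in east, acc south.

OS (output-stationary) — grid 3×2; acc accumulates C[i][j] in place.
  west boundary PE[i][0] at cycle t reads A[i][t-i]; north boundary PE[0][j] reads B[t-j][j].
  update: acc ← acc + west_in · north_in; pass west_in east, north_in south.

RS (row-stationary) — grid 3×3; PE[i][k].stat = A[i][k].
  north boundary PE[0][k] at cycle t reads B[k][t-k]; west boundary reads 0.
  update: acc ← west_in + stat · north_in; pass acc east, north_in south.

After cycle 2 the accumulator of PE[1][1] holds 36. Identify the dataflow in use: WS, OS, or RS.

— WS: 3×2; PE[1][1] trace:
  t=0 PE[1][1]: acc=0 h=0 v=0
  t=1 PE[1][1]: acc=0 h=0 v=0
  t=2 PE[1][1]: acc=32 h=8 v=32
— OS: 3×2; PE[1][1] trace:
  t=0 PE[1][1]: acc=0 h=0 v=0
  t=1 PE[1][1]: acc=0 h=0 v=0
  t=2 PE[1][1]: acc=9 h=9 v=1
— RS: 3×3; PE[1][1] trace:
  t=0 PE[1][1]: acc=0 h=0 v=0
  t=1 PE[1][1]: acc=0 h=0 v=0
  t=2 PE[1][1]: acc=36 h=36 v=9

dataflow = RS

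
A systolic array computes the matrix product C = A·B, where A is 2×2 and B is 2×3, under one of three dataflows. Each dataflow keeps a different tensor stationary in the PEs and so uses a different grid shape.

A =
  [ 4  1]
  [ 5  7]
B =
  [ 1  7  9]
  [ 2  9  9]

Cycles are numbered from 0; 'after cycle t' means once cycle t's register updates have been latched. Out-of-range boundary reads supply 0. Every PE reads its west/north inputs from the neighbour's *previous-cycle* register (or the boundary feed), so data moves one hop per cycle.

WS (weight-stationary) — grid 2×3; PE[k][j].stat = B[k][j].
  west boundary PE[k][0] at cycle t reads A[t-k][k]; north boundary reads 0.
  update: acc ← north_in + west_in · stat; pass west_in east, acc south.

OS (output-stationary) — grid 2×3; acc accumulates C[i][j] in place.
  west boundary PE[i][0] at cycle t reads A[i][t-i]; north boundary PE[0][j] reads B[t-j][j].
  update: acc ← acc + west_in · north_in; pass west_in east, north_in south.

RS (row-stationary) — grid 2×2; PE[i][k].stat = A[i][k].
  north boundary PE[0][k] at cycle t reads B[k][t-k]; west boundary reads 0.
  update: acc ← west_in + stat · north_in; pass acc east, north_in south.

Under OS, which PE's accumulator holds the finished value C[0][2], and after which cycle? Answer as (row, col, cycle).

OS — PE[0][2] is where C[0][2] collects:
  0: (0,2).acc=0  regs=<0,0>
  1: (0,2).acc=0  regs=<0,0>
  2: (0,2).acc=36  regs=<4,9>
  3: (0,2).acc=45  regs=<1,9>

(row, col, cycle) = (0, 2, 3)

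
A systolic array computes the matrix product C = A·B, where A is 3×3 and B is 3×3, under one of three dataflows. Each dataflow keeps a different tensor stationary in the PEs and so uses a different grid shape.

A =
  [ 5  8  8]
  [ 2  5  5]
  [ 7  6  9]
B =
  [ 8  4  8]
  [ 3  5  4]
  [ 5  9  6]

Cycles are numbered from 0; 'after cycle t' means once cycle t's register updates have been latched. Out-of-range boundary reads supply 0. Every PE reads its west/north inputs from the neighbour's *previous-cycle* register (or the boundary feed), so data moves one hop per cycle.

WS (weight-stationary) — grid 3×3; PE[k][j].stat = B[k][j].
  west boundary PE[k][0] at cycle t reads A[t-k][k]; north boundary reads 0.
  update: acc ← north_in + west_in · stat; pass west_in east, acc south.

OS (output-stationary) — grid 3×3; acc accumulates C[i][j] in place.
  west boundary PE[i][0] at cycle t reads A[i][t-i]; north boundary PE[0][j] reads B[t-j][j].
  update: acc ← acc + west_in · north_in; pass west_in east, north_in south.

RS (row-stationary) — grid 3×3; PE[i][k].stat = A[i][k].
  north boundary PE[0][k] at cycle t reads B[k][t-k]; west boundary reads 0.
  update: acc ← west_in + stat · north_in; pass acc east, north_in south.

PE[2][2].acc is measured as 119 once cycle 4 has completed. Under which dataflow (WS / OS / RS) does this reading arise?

WS [3×3] PE[2][2] across cycles:
  cycle 0: PE[2][2] → acc 0, east 0, south 0
  cycle 1: PE[2][2] → acc 0, east 0, south 0
  cycle 2: PE[2][2] → acc 0, east 0, south 0
  cycle 3: PE[2][2] → acc 0, east 0, south 0
  cycle 4: PE[2][2] → acc 120, east 8, south 120
OS [3×3] PE[2][2] across cycles:
  cycle 0: PE[2][2] → acc 0, east 0, south 0
  cycle 1: PE[2][2] → acc 0, east 0, south 0
  cycle 2: PE[2][2] → acc 0, east 0, south 0
  cycle 3: PE[2][2] → acc 0, east 0, south 0
  cycle 4: PE[2][2] → acc 56, east 7, south 8
RS [3×3] PE[2][2] across cycles:
  cycle 0: PE[2][2] → acc 0, east 0, south 0
  cycle 1: PE[2][2] → acc 0, east 0, south 0
  cycle 2: PE[2][2] → acc 0, east 0, south 0
  cycle 3: PE[2][2] → acc 0, east 0, south 0
  cycle 4: PE[2][2] → acc 119, east 119, south 5

dataflow = RS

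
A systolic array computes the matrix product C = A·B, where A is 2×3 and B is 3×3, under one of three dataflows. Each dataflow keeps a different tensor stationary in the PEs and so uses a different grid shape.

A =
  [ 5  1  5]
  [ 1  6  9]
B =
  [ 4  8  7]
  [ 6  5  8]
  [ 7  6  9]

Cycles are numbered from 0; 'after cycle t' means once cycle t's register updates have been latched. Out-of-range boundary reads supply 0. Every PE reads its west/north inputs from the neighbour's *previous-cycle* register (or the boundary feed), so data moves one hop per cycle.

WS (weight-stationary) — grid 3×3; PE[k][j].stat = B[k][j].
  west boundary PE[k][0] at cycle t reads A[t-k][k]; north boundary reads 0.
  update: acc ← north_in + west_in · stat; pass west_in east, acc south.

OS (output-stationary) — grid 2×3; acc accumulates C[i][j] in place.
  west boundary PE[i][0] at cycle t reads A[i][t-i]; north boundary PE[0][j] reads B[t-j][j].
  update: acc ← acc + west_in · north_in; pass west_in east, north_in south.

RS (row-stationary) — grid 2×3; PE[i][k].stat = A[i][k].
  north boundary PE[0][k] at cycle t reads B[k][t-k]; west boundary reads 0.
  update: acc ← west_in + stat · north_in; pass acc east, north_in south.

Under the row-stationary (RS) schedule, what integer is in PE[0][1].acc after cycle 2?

Tracing RS — 2×3 array, target PE[0][1]:
  @0  [0,0]  acc 20  |  →20  ↓4
  @0  [0,1]  acc 0  |  →0  ↓0
  @1  [0,0]  acc 40  |  →40  ↓8
  @1  [0,1]  acc 26  |  →26  ↓6
  @2  [0,0]  acc 35  |  →35  ↓7
  @2  [0,1]  acc 45  |  →45  ↓5

PE[0][1].acc = 45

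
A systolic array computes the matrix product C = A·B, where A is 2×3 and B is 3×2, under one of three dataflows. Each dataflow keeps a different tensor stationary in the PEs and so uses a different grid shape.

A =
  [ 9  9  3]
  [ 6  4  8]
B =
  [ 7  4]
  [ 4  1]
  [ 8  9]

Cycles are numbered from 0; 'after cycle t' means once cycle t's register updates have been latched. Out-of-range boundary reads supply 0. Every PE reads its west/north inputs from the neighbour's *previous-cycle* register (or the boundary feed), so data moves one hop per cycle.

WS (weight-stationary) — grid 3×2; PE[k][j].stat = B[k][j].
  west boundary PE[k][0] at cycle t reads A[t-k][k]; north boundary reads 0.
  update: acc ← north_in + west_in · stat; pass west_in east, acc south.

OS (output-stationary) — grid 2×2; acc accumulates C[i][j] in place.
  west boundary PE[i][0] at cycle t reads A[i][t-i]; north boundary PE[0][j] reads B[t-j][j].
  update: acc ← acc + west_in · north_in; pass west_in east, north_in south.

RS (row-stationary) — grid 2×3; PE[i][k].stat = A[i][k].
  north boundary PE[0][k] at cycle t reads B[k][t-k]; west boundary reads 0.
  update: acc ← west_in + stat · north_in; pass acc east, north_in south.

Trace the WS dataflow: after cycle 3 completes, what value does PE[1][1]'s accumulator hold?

WS 3×2: PE[1][1] cycle-by-cycle (with neighbour feeds):
  after 0 — PE[0][1] acc=0, pass-E 0, pass-S 0
  after 0 — PE[1][0] acc=0, pass-E 0, pass-S 0
  after 0 — PE[1][1] acc=0, pass-E 0, pass-S 0
  after 1 — PE[0][1] acc=36, pass-E 9, pass-S 36
  after 1 — PE[1][0] acc=99, pass-E 9, pass-S 99
  after 1 — PE[1][1] acc=0, pass-E 0, pass-S 0
  after 2 — PE[0][1] acc=24, pass-E 6, pass-S 24
  after 2 — PE[1][0] acc=58, pass-E 4, pass-S 58
  after 2 — PE[1][1] acc=45, pass-E 9, pass-S 45
  after 3 — PE[0][1] acc=0, pass-E 0, pass-S 0
  after 3 — PE[1][0] acc=0, pass-E 0, pass-S 0
  after 3 — PE[1][1] acc=28, pass-E 4, pass-S 28

PE[1][1].acc = 28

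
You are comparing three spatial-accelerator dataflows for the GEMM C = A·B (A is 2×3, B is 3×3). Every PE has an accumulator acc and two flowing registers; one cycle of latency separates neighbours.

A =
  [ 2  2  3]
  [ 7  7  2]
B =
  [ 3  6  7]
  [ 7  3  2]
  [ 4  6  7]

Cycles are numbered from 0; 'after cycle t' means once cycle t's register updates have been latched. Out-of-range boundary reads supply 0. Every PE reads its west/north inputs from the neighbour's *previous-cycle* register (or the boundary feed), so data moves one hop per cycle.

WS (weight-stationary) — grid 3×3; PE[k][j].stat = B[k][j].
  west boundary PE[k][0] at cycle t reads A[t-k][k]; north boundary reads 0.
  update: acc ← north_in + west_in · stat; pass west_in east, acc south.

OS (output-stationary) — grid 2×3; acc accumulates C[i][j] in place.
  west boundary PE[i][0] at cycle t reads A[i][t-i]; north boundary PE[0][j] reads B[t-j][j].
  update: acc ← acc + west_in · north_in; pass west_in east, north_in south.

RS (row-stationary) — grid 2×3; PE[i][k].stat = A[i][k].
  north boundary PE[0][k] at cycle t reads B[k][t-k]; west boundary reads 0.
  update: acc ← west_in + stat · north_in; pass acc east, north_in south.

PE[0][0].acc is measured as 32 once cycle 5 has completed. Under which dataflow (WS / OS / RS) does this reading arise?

WS (3×3 grid), PE[0][0]:
  [0] (0,0) acc=6 (h:2 v:6)
  [1] (0,0) acc=21 (h:7 v:21)
  [2] (0,0) acc=0 (h:0 v:0)
  [3] (0,0) acc=0 (h:0 v:0)
  [4] (0,0) acc=0 (h:0 v:0)
  [5] (0,0) acc=0 (h:0 v:0)
OS (2×3 grid), PE[0][0]:
  [0] (0,0) acc=6 (h:2 v:3)
  [1] (0,0) acc=20 (h:2 v:7)
  [2] (0,0) acc=32 (h:3 v:4)
  [3] (0,0) acc=32 (h:0 v:0)
  [4] (0,0) acc=32 (h:0 v:0)
  [5] (0,0) acc=32 (h:0 v:0)
RS (2×3 grid), PE[0][0]:
  [0] (0,0) acc=6 (h:6 v:3)
  [1] (0,0) acc=12 (h:12 v:6)
  [2] (0,0) acc=14 (h:14 v:7)
  [3] (0,0) acc=0 (h:0 v:0)
  [4] (0,0) acc=0 (h:0 v:0)
  [5] (0,0) acc=0 (h:0 v:0)

dataflow = OS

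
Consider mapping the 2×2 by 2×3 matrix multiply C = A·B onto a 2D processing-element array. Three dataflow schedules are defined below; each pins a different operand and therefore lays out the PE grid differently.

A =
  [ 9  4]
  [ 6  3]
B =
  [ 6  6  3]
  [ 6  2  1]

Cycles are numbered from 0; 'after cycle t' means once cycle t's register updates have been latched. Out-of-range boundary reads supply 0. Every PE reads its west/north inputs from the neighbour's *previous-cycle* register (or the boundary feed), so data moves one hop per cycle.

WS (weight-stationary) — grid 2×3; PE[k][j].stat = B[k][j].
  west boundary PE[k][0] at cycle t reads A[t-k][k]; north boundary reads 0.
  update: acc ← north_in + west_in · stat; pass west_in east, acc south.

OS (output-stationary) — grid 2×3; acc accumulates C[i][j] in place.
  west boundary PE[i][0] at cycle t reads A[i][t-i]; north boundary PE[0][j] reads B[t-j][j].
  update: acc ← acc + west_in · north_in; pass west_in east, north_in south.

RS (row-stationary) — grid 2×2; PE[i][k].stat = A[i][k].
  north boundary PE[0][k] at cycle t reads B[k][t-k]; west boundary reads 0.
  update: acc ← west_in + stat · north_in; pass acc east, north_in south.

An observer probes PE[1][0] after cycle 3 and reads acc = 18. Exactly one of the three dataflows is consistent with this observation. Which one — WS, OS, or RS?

dataflow = RS

Under WS (2×3), PE[1][0]:
  t=0 PE[1][0]: acc=0 h=0 v=0
  t=1 PE[1][0]: acc=78 h=4 v=78
  t=2 PE[1][0]: acc=54 h=3 v=54
  t=3 PE[1][0]: acc=0 h=0 v=0
Under OS (2×3), PE[1][0]:
  t=0 PE[1][0]: acc=0 h=0 v=0
  t=1 PE[1][0]: acc=36 h=6 v=6
  t=2 PE[1][0]: acc=54 h=3 v=6
  t=3 PE[1][0]: acc=54 h=0 v=0
Under RS (2×2), PE[1][0]:
  t=0 PE[1][0]: acc=0 h=0 v=0
  t=1 PE[1][0]: acc=36 h=36 v=6
  t=2 PE[1][0]: acc=36 h=36 v=6
  t=3 PE[1][0]: acc=18 h=18 v=3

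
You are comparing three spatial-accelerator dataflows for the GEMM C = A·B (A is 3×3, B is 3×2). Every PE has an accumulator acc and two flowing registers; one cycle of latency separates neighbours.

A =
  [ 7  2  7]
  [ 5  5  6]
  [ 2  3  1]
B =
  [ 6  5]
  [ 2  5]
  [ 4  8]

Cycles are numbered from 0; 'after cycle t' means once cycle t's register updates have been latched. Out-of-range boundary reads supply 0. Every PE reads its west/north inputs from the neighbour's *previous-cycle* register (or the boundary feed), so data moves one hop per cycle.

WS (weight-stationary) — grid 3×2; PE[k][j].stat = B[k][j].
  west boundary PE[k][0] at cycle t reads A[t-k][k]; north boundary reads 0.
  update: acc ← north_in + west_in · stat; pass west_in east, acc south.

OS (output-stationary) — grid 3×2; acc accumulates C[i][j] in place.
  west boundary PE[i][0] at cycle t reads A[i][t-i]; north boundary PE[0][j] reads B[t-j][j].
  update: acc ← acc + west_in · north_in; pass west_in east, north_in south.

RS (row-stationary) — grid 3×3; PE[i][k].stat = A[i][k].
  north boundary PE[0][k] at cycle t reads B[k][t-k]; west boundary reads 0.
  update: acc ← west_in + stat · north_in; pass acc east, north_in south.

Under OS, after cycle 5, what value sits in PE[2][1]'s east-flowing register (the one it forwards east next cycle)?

OS (3×2). Following PE[2][1] plus its west/north inputs:
  @0  [1,1]  acc 0  |  →0  ↓0
  @0  [2,0]  acc 0  |  →0  ↓0
  @0  [2,1]  acc 0  |  →0  ↓0
  @1  [1,1]  acc 0  |  →0  ↓0
  @1  [2,0]  acc 0  |  →0  ↓0
  @1  [2,1]  acc 0  |  →0  ↓0
  @2  [1,1]  acc 25  |  →5  ↓5
  @2  [2,0]  acc 12  |  →2  ↓6
  @2  [2,1]  acc 0  |  →0  ↓0
  @3  [1,1]  acc 50  |  →5  ↓5
  @3  [2,0]  acc 18  |  →3  ↓2
  @3  [2,1]  acc 10  |  →2  ↓5
  @4  [1,1]  acc 98  |  →6  ↓8
  @4  [2,0]  acc 22  |  →1  ↓4
  @4  [2,1]  acc 25  |  →3  ↓5
  @5  [1,1]  acc 98  |  →0  ↓0
  @5  [2,0]  acc 22  |  →0  ↓0
  @5  [2,1]  acc 33  |  →1  ↓8

register = 1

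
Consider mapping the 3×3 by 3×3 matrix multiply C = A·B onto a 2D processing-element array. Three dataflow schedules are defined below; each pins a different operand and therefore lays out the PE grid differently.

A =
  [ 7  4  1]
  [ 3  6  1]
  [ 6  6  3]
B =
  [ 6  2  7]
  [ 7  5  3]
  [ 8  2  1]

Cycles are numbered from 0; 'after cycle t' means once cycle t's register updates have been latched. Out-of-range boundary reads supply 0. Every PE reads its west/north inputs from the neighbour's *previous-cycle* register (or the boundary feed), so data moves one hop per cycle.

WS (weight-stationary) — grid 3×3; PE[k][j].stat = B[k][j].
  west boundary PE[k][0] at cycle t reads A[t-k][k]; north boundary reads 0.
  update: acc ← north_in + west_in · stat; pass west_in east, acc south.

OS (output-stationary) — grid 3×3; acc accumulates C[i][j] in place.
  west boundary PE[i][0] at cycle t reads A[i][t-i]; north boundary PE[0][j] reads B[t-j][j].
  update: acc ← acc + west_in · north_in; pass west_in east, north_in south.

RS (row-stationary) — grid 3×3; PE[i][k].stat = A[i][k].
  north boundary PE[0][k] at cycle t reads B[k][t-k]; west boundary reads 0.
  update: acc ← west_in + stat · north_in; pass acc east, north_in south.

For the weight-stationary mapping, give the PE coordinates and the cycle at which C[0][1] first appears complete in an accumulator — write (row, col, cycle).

WS: C[0][1] accumulates in PE[2][1]:
  [0] (2,1) acc=0 (h:0 v:0)
  [1] (2,1) acc=0 (h:0 v:0)
  [2] (2,1) acc=0 (h:0 v:0)
  [3] (2,1) acc=36 (h:1 v:36)

(row, col, cycle) = (2, 1, 3)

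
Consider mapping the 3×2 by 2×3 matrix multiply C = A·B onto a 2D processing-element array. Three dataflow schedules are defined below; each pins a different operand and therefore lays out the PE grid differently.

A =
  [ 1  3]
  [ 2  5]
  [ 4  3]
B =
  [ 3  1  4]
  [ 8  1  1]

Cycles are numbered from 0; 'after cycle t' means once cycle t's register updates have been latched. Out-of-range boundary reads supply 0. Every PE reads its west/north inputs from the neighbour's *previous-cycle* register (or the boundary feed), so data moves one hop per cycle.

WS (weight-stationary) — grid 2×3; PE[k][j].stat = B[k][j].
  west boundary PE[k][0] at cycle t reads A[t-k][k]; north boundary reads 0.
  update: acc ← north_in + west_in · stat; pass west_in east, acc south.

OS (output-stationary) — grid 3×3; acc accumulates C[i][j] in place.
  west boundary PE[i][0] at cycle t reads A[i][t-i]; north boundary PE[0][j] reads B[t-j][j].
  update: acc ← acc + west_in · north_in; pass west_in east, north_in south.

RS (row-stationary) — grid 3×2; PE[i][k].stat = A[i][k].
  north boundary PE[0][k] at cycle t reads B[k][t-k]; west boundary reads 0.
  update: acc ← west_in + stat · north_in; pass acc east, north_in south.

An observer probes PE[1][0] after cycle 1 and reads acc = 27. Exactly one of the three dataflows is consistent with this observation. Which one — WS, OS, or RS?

dataflow = WS

Under WS (2×3), PE[1][0]:
  @0  [1,0]  acc 0  |  →0  ↓0
  @1  [1,0]  acc 27  |  →3  ↓27
Under OS (3×3), PE[1][0]:
  @0  [1,0]  acc 0  |  →0  ↓0
  @1  [1,0]  acc 6  |  →2  ↓3
Under RS (3×2), PE[1][0]:
  @0  [1,0]  acc 0  |  →0  ↓0
  @1  [1,0]  acc 6  |  →6  ↓3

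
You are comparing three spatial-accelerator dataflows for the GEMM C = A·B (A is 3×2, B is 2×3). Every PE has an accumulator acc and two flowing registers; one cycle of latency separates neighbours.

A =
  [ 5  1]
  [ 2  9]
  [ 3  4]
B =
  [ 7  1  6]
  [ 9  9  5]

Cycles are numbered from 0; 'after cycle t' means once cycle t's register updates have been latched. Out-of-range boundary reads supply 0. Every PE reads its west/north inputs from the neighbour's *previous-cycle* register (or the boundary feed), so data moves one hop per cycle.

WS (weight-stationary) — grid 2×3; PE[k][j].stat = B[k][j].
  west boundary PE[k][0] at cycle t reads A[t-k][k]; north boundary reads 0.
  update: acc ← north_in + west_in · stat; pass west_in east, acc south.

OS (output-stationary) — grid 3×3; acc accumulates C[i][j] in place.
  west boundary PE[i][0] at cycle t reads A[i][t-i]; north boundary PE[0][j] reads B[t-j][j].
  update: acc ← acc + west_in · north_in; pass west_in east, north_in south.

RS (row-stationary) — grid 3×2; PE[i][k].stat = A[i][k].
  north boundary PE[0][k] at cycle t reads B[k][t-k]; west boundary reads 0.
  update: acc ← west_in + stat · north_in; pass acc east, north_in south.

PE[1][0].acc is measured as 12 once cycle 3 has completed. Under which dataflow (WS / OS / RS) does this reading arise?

dataflow = RS

WS [2×3] PE[1][0] across cycles:
  cycle 0: PE[1][0] → acc 0, east 0, south 0
  cycle 1: PE[1][0] → acc 44, east 1, south 44
  cycle 2: PE[1][0] → acc 95, east 9, south 95
  cycle 3: PE[1][0] → acc 57, east 4, south 57
OS [3×3] PE[1][0] across cycles:
  cycle 0: PE[1][0] → acc 0, east 0, south 0
  cycle 1: PE[1][0] → acc 14, east 2, south 7
  cycle 2: PE[1][0] → acc 95, east 9, south 9
  cycle 3: PE[1][0] → acc 95, east 0, south 0
RS [3×2] PE[1][0] across cycles:
  cycle 0: PE[1][0] → acc 0, east 0, south 0
  cycle 1: PE[1][0] → acc 14, east 14, south 7
  cycle 2: PE[1][0] → acc 2, east 2, south 1
  cycle 3: PE[1][0] → acc 12, east 12, south 6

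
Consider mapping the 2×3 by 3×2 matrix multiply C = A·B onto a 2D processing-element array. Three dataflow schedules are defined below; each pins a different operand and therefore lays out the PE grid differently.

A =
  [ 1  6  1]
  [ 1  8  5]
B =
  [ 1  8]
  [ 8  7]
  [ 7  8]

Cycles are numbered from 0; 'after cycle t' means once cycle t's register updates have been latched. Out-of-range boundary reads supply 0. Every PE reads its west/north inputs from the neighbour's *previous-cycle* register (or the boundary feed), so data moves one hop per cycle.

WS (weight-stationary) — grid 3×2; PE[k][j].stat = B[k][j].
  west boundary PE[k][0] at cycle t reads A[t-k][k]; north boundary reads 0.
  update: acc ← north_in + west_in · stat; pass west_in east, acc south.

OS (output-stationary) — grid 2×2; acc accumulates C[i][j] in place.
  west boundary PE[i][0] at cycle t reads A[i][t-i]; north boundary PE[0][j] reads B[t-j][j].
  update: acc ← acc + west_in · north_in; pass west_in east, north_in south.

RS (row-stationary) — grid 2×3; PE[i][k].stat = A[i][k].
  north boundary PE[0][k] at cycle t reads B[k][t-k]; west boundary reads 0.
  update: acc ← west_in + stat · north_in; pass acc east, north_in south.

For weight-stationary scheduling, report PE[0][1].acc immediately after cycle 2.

PE[0][1].acc = 8

WS on a 3×2 grid — tracing PE[0][1] and its feeders:
  @0  [0,0]  acc 1  |  →1  ↓1
  @0  [0,1]  acc 0  |  →0  ↓0
  @1  [0,0]  acc 1  |  →1  ↓1
  @1  [0,1]  acc 8  |  →1  ↓8
  @2  [0,0]  acc 0  |  →0  ↓0
  @2  [0,1]  acc 8  |  →1  ↓8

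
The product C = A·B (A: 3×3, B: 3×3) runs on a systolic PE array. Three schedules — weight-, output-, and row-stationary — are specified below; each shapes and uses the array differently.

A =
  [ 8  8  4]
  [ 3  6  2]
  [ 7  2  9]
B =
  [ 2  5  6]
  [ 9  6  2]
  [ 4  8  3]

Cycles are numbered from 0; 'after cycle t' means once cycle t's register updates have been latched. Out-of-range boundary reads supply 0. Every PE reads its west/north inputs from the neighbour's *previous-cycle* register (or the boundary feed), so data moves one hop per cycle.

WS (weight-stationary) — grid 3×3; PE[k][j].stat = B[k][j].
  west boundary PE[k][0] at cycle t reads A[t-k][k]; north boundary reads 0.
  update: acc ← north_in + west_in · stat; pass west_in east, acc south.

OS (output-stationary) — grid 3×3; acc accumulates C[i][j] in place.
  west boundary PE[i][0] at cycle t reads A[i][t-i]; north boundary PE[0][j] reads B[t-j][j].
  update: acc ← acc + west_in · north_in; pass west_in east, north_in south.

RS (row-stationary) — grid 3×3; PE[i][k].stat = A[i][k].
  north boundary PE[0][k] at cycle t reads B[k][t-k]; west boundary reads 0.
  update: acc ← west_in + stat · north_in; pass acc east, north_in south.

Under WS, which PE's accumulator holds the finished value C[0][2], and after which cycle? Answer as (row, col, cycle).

WS: C[0][2] accumulates in PE[2][2]:
  0: (2,2).acc=0  regs=<0,0>
  1: (2,2).acc=0  regs=<0,0>
  2: (2,2).acc=0  regs=<0,0>
  3: (2,2).acc=0  regs=<0,0>
  4: (2,2).acc=76  regs=<4,76>

(row, col, cycle) = (2, 2, 4)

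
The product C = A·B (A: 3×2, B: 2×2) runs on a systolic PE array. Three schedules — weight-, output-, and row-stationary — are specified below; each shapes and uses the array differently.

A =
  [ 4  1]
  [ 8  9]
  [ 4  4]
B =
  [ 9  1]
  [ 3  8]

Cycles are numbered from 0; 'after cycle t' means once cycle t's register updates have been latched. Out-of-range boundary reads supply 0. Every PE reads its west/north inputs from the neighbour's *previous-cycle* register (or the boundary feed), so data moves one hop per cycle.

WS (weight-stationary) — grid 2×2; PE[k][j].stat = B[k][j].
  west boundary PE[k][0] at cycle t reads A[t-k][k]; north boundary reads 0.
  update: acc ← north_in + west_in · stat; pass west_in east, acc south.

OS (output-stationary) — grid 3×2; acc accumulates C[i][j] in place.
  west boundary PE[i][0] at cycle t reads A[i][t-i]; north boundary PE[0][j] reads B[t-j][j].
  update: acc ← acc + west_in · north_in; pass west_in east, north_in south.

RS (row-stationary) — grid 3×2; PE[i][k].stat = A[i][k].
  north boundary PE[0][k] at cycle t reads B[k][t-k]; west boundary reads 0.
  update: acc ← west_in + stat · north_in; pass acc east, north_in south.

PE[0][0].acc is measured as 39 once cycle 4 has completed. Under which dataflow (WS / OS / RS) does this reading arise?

dataflow = OS

Under WS (2×2), PE[0][0]:
  c0 r0c0: 36 / 4 / 36
  c1 r0c0: 72 / 8 / 72
  c2 r0c0: 36 / 4 / 36
  c3 r0c0: 0 / 0 / 0
  c4 r0c0: 0 / 0 / 0
Under OS (3×2), PE[0][0]:
  c0 r0c0: 36 / 4 / 9
  c1 r0c0: 39 / 1 / 3
  c2 r0c0: 39 / 0 / 0
  c3 r0c0: 39 / 0 / 0
  c4 r0c0: 39 / 0 / 0
Under RS (3×2), PE[0][0]:
  c0 r0c0: 36 / 36 / 9
  c1 r0c0: 4 / 4 / 1
  c2 r0c0: 0 / 0 / 0
  c3 r0c0: 0 / 0 / 0
  c4 r0c0: 0 / 0 / 0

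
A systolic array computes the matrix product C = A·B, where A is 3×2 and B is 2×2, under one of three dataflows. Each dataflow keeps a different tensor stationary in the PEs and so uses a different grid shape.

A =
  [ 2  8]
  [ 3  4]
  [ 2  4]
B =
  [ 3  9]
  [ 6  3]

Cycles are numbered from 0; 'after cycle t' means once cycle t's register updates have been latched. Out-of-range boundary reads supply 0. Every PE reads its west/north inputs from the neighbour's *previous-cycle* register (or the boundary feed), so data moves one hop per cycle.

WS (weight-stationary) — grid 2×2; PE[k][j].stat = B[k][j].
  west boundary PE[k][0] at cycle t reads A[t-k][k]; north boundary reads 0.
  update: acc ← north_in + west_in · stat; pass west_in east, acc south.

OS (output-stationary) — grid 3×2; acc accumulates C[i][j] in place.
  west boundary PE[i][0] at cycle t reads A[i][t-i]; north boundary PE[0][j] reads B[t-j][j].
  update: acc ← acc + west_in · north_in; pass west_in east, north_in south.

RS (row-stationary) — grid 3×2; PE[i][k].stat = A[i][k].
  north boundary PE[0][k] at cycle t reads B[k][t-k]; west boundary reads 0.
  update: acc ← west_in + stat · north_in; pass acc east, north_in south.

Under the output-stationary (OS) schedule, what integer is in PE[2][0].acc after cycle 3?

PE[2][0].acc = 30

OS (3×2). Following PE[2][0] plus its west/north inputs:
  after 0 — PE[1][0] acc=0, pass-E 0, pass-S 0
  after 0 — PE[2][0] acc=0, pass-E 0, pass-S 0
  after 1 — PE[1][0] acc=9, pass-E 3, pass-S 3
  after 1 — PE[2][0] acc=0, pass-E 0, pass-S 0
  after 2 — PE[1][0] acc=33, pass-E 4, pass-S 6
  after 2 — PE[2][0] acc=6, pass-E 2, pass-S 3
  after 3 — PE[1][0] acc=33, pass-E 0, pass-S 0
  after 3 — PE[2][0] acc=30, pass-E 4, pass-S 6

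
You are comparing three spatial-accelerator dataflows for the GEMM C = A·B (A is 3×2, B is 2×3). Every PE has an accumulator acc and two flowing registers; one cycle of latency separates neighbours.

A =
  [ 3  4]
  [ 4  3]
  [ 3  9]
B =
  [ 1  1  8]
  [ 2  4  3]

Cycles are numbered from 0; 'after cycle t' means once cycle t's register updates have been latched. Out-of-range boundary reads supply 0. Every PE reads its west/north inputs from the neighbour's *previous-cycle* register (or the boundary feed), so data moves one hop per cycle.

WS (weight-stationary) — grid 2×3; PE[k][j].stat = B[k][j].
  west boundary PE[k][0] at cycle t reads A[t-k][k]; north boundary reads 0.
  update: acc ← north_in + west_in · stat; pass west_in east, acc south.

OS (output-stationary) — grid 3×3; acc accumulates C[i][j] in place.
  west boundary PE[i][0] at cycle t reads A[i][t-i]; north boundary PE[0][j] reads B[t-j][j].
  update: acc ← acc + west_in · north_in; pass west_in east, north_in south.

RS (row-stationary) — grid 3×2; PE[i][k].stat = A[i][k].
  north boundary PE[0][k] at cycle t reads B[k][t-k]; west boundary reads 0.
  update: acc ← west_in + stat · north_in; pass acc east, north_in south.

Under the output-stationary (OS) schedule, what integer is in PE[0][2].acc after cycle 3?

OS on a 3×3 grid — tracing PE[0][2] and its feeders:
  0: (0,1).acc=0  regs=<0,0>
  0: (0,2).acc=0  regs=<0,0>
  1: (0,1).acc=3  regs=<3,1>
  1: (0,2).acc=0  regs=<0,0>
  2: (0,1).acc=19  regs=<4,4>
  2: (0,2).acc=24  regs=<3,8>
  3: (0,1).acc=19  regs=<0,0>
  3: (0,2).acc=36  regs=<4,3>

PE[0][2].acc = 36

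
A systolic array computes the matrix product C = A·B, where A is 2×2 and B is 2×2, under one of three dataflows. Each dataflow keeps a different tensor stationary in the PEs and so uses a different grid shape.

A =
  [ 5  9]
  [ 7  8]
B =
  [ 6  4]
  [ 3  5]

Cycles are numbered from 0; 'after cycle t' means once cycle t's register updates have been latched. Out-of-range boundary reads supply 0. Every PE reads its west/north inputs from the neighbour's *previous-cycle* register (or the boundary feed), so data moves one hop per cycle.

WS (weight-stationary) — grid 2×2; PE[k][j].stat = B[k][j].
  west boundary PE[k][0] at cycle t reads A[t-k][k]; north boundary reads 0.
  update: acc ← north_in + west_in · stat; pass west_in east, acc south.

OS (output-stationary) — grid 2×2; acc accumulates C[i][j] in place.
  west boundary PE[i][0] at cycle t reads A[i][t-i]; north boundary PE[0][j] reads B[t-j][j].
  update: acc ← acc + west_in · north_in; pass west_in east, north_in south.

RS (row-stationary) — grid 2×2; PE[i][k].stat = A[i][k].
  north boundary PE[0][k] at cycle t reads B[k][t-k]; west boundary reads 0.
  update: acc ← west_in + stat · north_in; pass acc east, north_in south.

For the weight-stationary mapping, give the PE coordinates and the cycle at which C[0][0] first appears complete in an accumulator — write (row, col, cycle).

WS — PE[1][0] is where C[0][0] collects:
  step 0 · PE1,0: acc=0; fwd→0 fwd↓0
  step 1 · PE1,0: acc=57; fwd→9 fwd↓57

(row, col, cycle) = (1, 0, 1)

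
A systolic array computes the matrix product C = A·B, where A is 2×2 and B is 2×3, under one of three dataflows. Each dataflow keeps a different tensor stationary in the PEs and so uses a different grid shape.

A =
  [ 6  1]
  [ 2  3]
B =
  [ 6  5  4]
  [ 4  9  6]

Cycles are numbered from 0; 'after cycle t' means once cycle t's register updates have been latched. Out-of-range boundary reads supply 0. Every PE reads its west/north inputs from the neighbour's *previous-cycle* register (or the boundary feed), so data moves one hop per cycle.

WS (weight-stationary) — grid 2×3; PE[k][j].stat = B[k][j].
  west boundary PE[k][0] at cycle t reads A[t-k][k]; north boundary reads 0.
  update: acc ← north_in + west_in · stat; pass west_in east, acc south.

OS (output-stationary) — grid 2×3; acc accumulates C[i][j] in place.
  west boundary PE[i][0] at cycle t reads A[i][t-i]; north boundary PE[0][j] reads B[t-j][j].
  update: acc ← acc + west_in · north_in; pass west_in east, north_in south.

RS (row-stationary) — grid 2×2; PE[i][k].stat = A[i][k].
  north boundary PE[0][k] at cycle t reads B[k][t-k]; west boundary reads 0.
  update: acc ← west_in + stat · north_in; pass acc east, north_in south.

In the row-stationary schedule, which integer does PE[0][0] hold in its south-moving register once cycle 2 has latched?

RS (2×2). Following PE[0][0] plus its west/north inputs:
  step 0 · PE0,0: acc=36; fwd→36 fwd↓6
  step 1 · PE0,0: acc=30; fwd→30 fwd↓5
  step 2 · PE0,0: acc=24; fwd→24 fwd↓4

register = 4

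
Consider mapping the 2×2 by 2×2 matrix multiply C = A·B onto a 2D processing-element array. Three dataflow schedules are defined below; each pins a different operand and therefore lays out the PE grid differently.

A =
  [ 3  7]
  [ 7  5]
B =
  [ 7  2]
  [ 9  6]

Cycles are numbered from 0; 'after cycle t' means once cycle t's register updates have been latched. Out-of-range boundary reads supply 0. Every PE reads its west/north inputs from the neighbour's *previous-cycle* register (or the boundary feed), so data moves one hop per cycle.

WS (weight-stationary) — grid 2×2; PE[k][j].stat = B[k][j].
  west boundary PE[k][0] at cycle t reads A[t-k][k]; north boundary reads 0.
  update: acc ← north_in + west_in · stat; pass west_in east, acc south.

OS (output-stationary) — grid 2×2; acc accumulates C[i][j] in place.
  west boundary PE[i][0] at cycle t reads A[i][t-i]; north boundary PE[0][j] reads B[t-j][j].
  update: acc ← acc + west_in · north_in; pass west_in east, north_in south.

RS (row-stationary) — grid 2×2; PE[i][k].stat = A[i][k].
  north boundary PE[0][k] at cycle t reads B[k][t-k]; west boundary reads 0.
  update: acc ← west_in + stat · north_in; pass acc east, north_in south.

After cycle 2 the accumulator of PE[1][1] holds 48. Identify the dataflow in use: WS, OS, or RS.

WS [2×2] PE[1][1] across cycles:
  @0  [1,1]  acc 0  |  →0  ↓0
  @1  [1,1]  acc 0  |  →0  ↓0
  @2  [1,1]  acc 48  |  →7  ↓48
OS [2×2] PE[1][1] across cycles:
  @0  [1,1]  acc 0  |  →0  ↓0
  @1  [1,1]  acc 0  |  →0  ↓0
  @2  [1,1]  acc 14  |  →7  ↓2
RS [2×2] PE[1][1] across cycles:
  @0  [1,1]  acc 0  |  →0  ↓0
  @1  [1,1]  acc 0  |  →0  ↓0
  @2  [1,1]  acc 94  |  →94  ↓9

dataflow = WS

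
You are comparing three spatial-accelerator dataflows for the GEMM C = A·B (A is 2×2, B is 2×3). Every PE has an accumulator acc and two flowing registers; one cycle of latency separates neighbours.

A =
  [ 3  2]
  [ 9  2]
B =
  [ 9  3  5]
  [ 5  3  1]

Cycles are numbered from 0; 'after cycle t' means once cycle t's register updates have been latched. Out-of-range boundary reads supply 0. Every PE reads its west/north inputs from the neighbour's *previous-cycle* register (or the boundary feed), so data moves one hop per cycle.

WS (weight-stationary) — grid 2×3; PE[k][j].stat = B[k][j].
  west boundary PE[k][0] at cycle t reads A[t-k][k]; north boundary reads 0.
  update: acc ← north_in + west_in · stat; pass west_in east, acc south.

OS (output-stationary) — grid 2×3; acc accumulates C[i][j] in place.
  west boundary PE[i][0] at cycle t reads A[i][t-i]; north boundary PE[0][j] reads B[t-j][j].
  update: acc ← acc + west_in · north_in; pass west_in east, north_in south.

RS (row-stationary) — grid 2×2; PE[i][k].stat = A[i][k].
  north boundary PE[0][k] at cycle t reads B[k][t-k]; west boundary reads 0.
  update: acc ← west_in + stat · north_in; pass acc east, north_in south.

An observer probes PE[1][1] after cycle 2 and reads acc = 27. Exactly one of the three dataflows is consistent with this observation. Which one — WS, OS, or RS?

— WS: 2×3; PE[1][1] trace:
  0: (1,1).acc=0  regs=<0,0>
  1: (1,1).acc=0  regs=<0,0>
  2: (1,1).acc=15  regs=<2,15>
— OS: 2×3; PE[1][1] trace:
  0: (1,1).acc=0  regs=<0,0>
  1: (1,1).acc=0  regs=<0,0>
  2: (1,1).acc=27  regs=<9,3>
— RS: 2×2; PE[1][1] trace:
  0: (1,1).acc=0  regs=<0,0>
  1: (1,1).acc=0  regs=<0,0>
  2: (1,1).acc=91  regs=<91,5>

dataflow = OS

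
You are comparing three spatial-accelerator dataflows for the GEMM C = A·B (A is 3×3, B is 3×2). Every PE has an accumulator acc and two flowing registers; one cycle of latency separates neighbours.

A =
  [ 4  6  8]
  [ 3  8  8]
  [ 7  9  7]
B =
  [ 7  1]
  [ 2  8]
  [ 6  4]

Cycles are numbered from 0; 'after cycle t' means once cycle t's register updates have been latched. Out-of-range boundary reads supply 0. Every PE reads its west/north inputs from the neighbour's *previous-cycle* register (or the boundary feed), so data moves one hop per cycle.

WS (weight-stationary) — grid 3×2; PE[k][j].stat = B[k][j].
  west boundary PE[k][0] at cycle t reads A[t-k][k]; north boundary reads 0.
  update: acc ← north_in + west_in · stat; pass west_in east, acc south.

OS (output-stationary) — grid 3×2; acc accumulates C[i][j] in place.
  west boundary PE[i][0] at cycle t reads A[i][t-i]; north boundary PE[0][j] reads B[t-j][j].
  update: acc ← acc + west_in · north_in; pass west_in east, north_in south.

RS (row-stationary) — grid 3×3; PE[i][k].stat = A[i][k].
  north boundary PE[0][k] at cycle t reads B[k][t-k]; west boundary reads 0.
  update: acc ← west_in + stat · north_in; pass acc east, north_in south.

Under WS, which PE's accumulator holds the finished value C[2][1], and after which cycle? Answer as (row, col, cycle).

(row, col, cycle) = (2, 1, 5)

Under WS, C[2][1] lands at PE[2][1]:
  cycle 0: PE[2][1] → acc 0, east 0, south 0
  cycle 1: PE[2][1] → acc 0, east 0, south 0
  cycle 2: PE[2][1] → acc 0, east 0, south 0
  cycle 3: PE[2][1] → acc 84, east 8, south 84
  cycle 4: PE[2][1] → acc 99, east 8, south 99
  cycle 5: PE[2][1] → acc 107, east 7, south 107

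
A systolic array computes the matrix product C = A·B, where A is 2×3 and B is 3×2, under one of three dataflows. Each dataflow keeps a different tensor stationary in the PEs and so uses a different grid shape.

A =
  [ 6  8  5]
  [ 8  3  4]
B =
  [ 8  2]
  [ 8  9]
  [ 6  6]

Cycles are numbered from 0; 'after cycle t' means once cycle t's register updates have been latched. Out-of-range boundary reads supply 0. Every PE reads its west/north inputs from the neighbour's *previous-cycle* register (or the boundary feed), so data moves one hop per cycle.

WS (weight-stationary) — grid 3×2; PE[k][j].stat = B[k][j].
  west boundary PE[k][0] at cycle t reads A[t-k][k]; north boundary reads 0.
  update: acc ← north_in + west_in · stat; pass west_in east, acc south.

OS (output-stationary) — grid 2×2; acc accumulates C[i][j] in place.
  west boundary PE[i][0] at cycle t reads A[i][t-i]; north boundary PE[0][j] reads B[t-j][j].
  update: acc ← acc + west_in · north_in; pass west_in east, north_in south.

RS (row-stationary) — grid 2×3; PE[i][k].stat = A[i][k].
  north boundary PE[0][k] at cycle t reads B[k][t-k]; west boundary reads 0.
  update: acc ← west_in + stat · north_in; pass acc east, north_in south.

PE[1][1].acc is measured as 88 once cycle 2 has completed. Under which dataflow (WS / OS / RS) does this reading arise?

dataflow = RS

WS [3×2] PE[1][1] across cycles:
  after 0 — PE[1][1] acc=0, pass-E 0, pass-S 0
  after 1 — PE[1][1] acc=0, pass-E 0, pass-S 0
  after 2 — PE[1][1] acc=84, pass-E 8, pass-S 84
OS [2×2] PE[1][1] across cycles:
  after 0 — PE[1][1] acc=0, pass-E 0, pass-S 0
  after 1 — PE[1][1] acc=0, pass-E 0, pass-S 0
  after 2 — PE[1][1] acc=16, pass-E 8, pass-S 2
RS [2×3] PE[1][1] across cycles:
  after 0 — PE[1][1] acc=0, pass-E 0, pass-S 0
  after 1 — PE[1][1] acc=0, pass-E 0, pass-S 0
  after 2 — PE[1][1] acc=88, pass-E 88, pass-S 8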